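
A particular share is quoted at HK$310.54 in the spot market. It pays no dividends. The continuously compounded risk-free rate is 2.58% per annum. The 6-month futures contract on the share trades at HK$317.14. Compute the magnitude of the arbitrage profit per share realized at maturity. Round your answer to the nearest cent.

HK$2.57 per share

Fair futures: F* = S·e^(carry·T), with carry = r = 0.0258
F* = 310.54 · e^(0.0258 × 6/12) = 310.54 · e^0.012900 = 310.54 × 1.012984 = HK$314.5721
Market HK$317.14 > fair HK$314.5721: forward overpriced → cash-and-carry (buy spot, short the forward).
At maturity, profit = |F_mkt − F*| = |317.14 − 314.5721| = HK$2.57 per share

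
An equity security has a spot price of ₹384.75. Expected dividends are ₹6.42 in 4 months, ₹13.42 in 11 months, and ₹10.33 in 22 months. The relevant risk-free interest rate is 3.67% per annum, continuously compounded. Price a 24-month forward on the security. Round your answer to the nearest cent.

PV(dividends) I = 6.42·e^(−0.0367·4/12) + 13.42·e^(−0.0367·11/12) + 10.33·e^(−0.0367·22/12)
I = 6.3419 + 12.9760 + 9.6578 = 28.9757
F = (S − I)·e^(rT) = (384.75 − 28.9757) · e^(0.0367·24/12)
= 355.7743 · e^0.073400 = 355.7743 × 1.076161 = ₹382.87

₹382.87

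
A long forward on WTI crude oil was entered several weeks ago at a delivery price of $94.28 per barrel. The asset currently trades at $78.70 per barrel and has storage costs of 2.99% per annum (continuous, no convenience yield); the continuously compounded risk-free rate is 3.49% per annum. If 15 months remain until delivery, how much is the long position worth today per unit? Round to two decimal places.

Current fair forward for the remaining 15 months: F = S·e^((r + u)·T), (r + u) = 0.0349 + 0.0299 = 0.0648
F = 78.70 · e^(0.0648 × 15/12) = 78.70 × 1.084371 = 85.3400
Value of long forward = (F − K)·e^(−rT) = (85.3400 − 94.28) · e^(−0.0349·15/12)
= -8.9400 × 0.957313 = -8.56

-$8.56 per barrel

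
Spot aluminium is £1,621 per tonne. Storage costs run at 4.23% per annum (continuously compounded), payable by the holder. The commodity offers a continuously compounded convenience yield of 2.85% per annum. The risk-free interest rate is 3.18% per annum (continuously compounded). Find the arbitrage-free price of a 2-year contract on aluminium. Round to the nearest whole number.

Net carry = r + u − y = 0.0318 + 0.0423 − 0.0285 = 0.0456
F = S·e^((r+u−y)T) = 1621 · e^(0.0456 × 2) = 1621 · e^0.091200
= 1621 × 1.095488 = £1,776 per tonne

£1,776 per tonne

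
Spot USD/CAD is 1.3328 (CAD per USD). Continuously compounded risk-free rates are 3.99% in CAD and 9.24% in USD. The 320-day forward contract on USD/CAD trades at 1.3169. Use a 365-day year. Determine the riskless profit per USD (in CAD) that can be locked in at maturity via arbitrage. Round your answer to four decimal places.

Fair forward: F* = S·e^(carry·T), with carry = (r_CAD − r_USD) = 0.0399 − 0.0924 = -0.0525
F* = 1.3328 · e^(-0.0525 × 320/365) = 1.3328 · e^-0.046027 = 1.3328 × 0.955016 = 1.2728
Market 1.3169 > fair 1.2728: forward overpriced → cash-and-carry (buy spot, short the forward).
At maturity, profit = |F_mkt − F*| = |1.3169 − 1.2728| = 0.0441 per USD (in CAD)

0.0441 per USD (in CAD)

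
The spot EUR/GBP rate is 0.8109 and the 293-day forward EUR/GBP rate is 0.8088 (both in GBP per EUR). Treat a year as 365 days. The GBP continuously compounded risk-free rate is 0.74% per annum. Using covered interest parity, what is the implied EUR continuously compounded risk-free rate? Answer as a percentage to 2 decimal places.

1.06%

F = S·e^((r_GBP − r_EUR)T) ⇒ r_EUR = r_GBP − ln(F/S)/T
ln(0.8088/0.8109) = -0.002593; /(293/365) = -0.003230
r_EUR = 0.0074 + 0.003230 = 0.010630
r_EUR = 1.06%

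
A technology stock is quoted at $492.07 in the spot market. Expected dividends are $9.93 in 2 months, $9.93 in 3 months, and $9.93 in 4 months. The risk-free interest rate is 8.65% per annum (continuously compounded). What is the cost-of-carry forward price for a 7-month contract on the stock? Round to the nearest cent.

PV(dividends) I = 9.93·e^(−0.0865·2/12) + 9.93·e^(−0.0865·3/12) + 9.93·e^(−0.0865·4/12)
I = 9.7879 + 9.7176 + 9.6478 = 29.1533
F = (S − I)·e^(rT) = (492.07 − 29.1533) · e^(0.0865·7/12)
= 462.9167 · e^0.050458 = 462.9167 × 1.051753 = $486.87

$486.87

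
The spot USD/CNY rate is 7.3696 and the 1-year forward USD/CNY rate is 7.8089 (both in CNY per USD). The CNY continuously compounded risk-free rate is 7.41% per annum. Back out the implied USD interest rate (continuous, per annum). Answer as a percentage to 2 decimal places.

F = S·e^((r_CNY − r_USD)T) ⇒ r_USD = r_CNY − ln(F/S)/T
ln(7.8089/7.3696) = 0.057901; /(1) = 0.057901
r_USD = 0.0741 − 0.057901 = 0.016199
r_USD = 1.62%

1.62%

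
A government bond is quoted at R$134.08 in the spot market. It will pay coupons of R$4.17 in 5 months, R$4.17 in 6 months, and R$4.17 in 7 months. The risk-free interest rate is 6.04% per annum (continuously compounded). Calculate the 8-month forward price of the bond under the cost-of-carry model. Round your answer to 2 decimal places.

PV(coupons) I = 4.17·e^(−0.0604·5/12) + 4.17·e^(−0.0604·6/12) + 4.17·e^(−0.0604·7/12)
I = 4.0664 + 4.0459 + 4.0256 = 12.1379
F = (S − I)·e^(rT) = (134.08 − 12.1379) · e^(0.0604·8/12)
= 121.9421 · e^0.040267 = 121.9421 × 1.041089 = R$126.95

R$126.95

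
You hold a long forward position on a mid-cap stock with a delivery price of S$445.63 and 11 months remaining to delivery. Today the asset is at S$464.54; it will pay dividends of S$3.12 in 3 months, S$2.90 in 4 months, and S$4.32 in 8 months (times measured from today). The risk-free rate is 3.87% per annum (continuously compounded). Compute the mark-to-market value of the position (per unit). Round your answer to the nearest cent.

PV(remaining dividends) I = 3.12·e^(−0.0387·3/12) + 2.90·e^(−0.0387·4/12) + 4.32·e^(−0.0387·8/12) = 10.1628
Current forward F = (S − I)·e^(rT) = (464.54 − 10.1628)·e^(0.0387·11/12) = 454.3772 × 1.036112 = 470.7857
Value (long) = (F − K)·e^(−rT) = (470.7857 − 445.63) × 0.965147 = 24.2789
Value = S$24.28

S$24.28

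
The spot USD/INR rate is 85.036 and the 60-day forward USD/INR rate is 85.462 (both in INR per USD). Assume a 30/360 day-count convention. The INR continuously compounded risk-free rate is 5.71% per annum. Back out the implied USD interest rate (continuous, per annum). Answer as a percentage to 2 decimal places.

F = S·e^((r_INR − r_USD)T) ⇒ r_USD = r_INR − ln(F/S)/T
ln(85.462/85.036) = 0.004997; /(60/360) = 0.029982
r_USD = 0.0571 − 0.029982 = 0.027118
r_USD = 2.71%

2.71%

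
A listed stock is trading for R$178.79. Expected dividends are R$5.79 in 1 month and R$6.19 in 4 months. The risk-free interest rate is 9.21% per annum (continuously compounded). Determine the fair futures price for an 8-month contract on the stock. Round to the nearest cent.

PV(dividends) I = 5.79·e^(−0.0921·1/12) + 6.19·e^(−0.0921·4/12)
I = 5.7457 + 6.0029 = 11.7486
F = (S − I)·e^(rT) = (178.79 − 11.7486) · e^(0.0921·8/12)
= 167.0414 · e^0.061400 = 167.0414 × 1.063324 = R$177.62

R$177.62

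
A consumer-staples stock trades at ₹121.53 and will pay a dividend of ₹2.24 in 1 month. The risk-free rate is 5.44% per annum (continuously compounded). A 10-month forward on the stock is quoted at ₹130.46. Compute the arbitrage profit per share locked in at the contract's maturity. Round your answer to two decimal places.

₹5.63 per share

PV(dividends) I = 2.24·e^(−0.0544·1/12) = 2.2299
Fair forward F* = (S − I)·e^(rT) = (121.53 − 2.2299)·e^0.045333 = 119.3001 × 1.046376 = 124.8328
Market ₹130.46 > fair 124.8328: forward overpriced → cash-and-carry (borrow at r, buy the stock and collect the dividends, short the forward).
Profit at T = |F_mkt − F*| = |130.46 − 124.8328| = ₹5.63 per share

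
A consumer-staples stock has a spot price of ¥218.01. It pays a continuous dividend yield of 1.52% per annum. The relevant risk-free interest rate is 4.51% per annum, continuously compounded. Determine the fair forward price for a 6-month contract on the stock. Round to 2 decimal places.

F = S·e^((r − q)T) = 218.01 · e^((0.0451 − 0.0152) × 6/12)
= 218.01 · e^0.014950 = 218.01 × 1.015062
F = ¥221.29

¥221.29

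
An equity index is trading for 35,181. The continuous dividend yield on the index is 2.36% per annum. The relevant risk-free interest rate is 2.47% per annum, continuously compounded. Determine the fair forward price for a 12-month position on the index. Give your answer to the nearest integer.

F = S·e^((r − q)T) = 35181 · e^((0.0247 − 0.0236) × 12/12)
= 35181 · e^0.001100 = 35181 × 1.001101
F = 35,220

35,220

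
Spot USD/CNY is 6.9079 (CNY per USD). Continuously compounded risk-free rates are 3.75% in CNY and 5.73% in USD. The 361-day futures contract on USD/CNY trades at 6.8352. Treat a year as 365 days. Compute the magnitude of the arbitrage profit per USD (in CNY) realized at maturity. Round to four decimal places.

Fair futures: F* = S·e^(carry·T), with carry = (r_CNY − r_USD) = 0.0375 − 0.0573 = -0.0198
F* = 6.9079 · e^(-0.0198 × 361/365) = 6.9079 · e^-0.019583 = 6.9079 × 0.980608 = 6.7739
Market 6.8352 > fair 6.7739: forward overpriced → cash-and-carry (buy spot, short the forward).
At maturity, profit = |F_mkt − F*| = |6.8352 − 6.7739| = 0.0613 per USD (in CNY)

0.0613 per USD (in CNY)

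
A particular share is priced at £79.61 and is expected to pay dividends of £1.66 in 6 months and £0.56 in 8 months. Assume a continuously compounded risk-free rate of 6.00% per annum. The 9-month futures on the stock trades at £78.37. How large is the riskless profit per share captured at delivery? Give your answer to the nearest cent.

£2.66 per share

PV(dividends) I = 1.66·e^(−0.0600·6/12) + 0.56·e^(−0.0600·8/12) = 2.1490
Fair futures F* = (S − I)·e^(rT) = (79.61 − 2.1490)·e^0.045000 = 77.4610 × 1.046028 = 81.0264
Market £78.37 < fair 81.0264: forward underpriced → reverse cash-and-carry (short the stock, invest proceeds at r, pay the dividends, go long the forward).
Profit at T = |F_mkt − F*| = |78.37 − 81.0264| = £2.66 per share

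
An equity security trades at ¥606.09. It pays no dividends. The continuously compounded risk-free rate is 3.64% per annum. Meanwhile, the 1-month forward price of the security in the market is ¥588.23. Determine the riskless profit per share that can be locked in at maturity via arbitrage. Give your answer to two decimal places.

Fair forward: F* = S·e^(carry·T), with carry = r = 0.0364
F* = 606.09 · e^(0.0364 × 1/12) = 606.09 · e^0.003033 = 606.09 × 1.003038 = ¥607.9313
Market ¥588.23 < fair ¥607.9313: forward underpriced → reverse cash-and-carry (short spot, go long the forward).
At maturity, profit = |F_mkt − F*| = |588.23 − 607.9313| = ¥19.70 per share

¥19.70 per share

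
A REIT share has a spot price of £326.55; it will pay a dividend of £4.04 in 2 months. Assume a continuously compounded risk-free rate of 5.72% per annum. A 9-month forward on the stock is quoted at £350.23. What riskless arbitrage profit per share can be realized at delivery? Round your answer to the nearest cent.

PV(dividends) I = 4.04·e^(−0.0572·2/12) = 4.0017
Fair forward F* = (S − I)·e^(rT) = (326.55 − 4.0017)·e^0.042900 = 322.5483 × 1.043834 = 336.6869
Market £350.23 > fair 336.6869: forward overpriced → cash-and-carry (borrow at r, buy the stock and collect the dividends, short the forward).
Profit at T = |F_mkt − F*| = |350.23 − 336.6869| = £13.54 per share

£13.54 per share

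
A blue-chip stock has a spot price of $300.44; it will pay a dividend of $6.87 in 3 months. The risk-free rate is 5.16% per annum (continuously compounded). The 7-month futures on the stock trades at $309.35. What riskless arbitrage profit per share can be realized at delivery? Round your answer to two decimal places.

PV(dividends) I = 6.87·e^(−0.0516·3/12) = 6.7819
Fair futures F* = (S − I)·e^(rT) = (300.44 − 6.7819)·e^0.030100 = 293.6581 × 1.030558 = 302.6317
Market $309.35 > fair 302.6317: forward overpriced → cash-and-carry (borrow at r, buy the stock and collect the dividends, short the forward).
Profit at T = |F_mkt − F*| = |309.35 − 302.6317| = $6.72 per share

$6.72 per share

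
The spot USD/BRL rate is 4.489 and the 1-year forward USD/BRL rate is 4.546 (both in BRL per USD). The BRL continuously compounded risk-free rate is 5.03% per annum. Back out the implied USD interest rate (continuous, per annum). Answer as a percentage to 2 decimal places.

F = S·e^((r_BRL − r_USD)T) ⇒ r_USD = r_BRL − ln(F/S)/T
ln(4.546/4.489) = 0.012618; /(12/12) = 0.012618
r_USD = 0.0503 − 0.012618 = 0.037682
r_USD = 3.77%

3.77%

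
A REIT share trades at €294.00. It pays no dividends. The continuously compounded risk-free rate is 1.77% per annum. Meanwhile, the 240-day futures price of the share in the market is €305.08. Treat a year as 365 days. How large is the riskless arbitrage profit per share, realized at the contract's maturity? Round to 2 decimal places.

€7.64 per share

Fair futures: F* = S·e^(carry·T), with carry = r = 0.0177
F* = 294.00 · e^(0.0177 × 240/365) = 294.00 · e^0.011638 = 294.00 × 1.011706 = €297.4416
Market €305.08 > fair €297.4416: forward overpriced → cash-and-carry (buy spot, short the forward).
At maturity, profit = |F_mkt − F*| = |305.08 − 297.4416| = €7.64 per share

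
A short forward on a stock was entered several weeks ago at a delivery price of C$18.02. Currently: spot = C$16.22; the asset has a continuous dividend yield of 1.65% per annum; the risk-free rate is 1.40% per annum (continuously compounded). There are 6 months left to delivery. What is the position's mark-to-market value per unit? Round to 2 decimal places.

C$1.81

Current fair forward for the remaining 6 months: F = S·e^((r − q)·T), (r − q) = 0.0140 − 0.0165 = -0.0025
F = 16.22 · e^(-0.0025 × 6/12) = 16.22 × 0.998751 = 16.1997
Value of long forward = (F − K)·e^(−rT) = (16.1997 − 18.02) · e^(−0.0140·6/12)
= -1.8203 × 0.993024 = -1.81
Short position value = −(long value) = C$1.81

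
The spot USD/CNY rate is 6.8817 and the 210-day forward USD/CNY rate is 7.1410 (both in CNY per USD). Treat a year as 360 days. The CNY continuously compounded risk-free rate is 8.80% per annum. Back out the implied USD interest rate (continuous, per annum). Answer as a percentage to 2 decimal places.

F = S·e^((r_CNY − r_USD)T) ⇒ r_USD = r_CNY − ln(F/S)/T
ln(7.1410/6.8817) = 0.036987; /(210/360) = 0.063406
r_USD = 0.0880 − 0.063406 = 0.024594
r_USD = 2.46%

2.46%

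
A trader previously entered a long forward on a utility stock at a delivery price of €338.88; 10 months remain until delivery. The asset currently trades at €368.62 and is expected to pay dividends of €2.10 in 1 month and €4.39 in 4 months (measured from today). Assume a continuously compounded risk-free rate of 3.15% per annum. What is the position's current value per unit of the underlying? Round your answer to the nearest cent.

PV(remaining dividends) I = 2.10·e^(−0.0315·1/12) + 4.39·e^(−0.0315·4/12) = 6.4386
Current forward F = (S − I)·e^(rT) = (368.62 − 6.4386)·e^(0.0315·10/12) = 362.1814 × 1.026598 = 371.8147
Value (long) = (F − K)·e^(−rT) = (371.8147 − 338.88) × 0.974092 = 32.0814
Value = €32.08

€32.08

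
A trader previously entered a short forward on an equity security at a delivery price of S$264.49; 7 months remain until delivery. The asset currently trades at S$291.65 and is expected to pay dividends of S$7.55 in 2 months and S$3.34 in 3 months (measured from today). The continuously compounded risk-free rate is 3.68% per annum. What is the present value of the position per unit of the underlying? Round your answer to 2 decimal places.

PV(remaining dividends) I = 7.55·e^(−0.0368·2/12) + 3.34·e^(−0.0368·3/12) = 10.8132
Current forward F = (S − I)·e^(rT) = (291.65 − 10.8132)·e^(0.0368·7/12) = 280.8368 × 1.021699 = 286.9307
Value (long) = (F − K)·e^(−rT) = (286.9307 − 264.49) × 0.978762 = 21.9641
Short position value = −(long value) = -S$21.96

-S$21.96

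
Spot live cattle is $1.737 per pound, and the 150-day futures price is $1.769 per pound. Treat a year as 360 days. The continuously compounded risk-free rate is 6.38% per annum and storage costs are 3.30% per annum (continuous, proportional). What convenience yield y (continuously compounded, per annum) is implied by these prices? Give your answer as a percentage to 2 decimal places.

5.30%

F = S·e^((r+u−y)T) ⇒ (r+u−y) = ln(F/S)/T
ln(1.769/1.737) = 0.018255; /T ⇒ 0.043812
y = r + u − ln(F/S)/T = 0.0638 + 0.0330 − 0.043812 = 0.052988
y = 5.30%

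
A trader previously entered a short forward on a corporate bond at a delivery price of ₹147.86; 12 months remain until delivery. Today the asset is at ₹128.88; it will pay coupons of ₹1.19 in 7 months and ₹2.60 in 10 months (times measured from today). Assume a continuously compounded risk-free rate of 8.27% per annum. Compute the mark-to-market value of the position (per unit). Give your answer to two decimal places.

₹10.80

PV(remaining coupons) I = 1.19·e^(−0.0827·7/12) + 2.60·e^(−0.0827·10/12) = 3.5608
Current forward F = (S − I)·e^(rT) = (128.88 − 3.5608)·e^(0.0827·12/12) = 125.3192 × 1.086216 = 136.1237
Value (long) = (F − K)·e^(−rT) = (136.1237 − 147.86) × 0.920627 = -10.8048
Short position value = −(long value) = ₹10.80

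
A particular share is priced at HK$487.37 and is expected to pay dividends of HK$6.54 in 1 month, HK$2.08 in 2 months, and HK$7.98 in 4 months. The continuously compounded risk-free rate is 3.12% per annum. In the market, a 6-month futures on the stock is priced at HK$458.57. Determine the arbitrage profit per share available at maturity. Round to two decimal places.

PV(dividends) I = 6.54·e^(−0.0312·1/12) + 2.08·e^(−0.0312·2/12) + 7.98·e^(−0.0312·4/12) = 16.4897
Fair futures F* = (S − I)·e^(rT) = (487.37 − 16.4897)·e^0.015600 = 470.8803 × 1.015722 = 478.2835
Market HK$458.57 < fair 478.2835: forward underpriced → reverse cash-and-carry (short the stock, invest proceeds at r, pay the dividends, go long the forward).
Profit at T = |F_mkt − F*| = |458.57 − 478.2835| = HK$19.71 per share

HK$19.71 per share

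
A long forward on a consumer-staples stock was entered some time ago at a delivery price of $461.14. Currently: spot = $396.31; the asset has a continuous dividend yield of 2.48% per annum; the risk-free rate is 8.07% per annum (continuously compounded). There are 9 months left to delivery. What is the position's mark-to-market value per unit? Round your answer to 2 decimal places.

Current fair forward for the remaining 9 months: F = S·e^((r − q)·T), (r − q) = 0.0807 − 0.0248 = 0.0559
F = 396.31 · e^(0.0559 × 9/12) = 396.31 × 1.042816 = 413.2784
Value of long forward = (F − K)·e^(−rT) = (413.2784 − 461.14) · e^(−0.0807·9/12)
= -47.8616 × 0.941270 = -45.05

-$45.05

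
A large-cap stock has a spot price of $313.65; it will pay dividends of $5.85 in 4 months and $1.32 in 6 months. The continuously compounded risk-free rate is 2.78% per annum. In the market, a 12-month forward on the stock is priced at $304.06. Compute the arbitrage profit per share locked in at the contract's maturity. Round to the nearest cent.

PV(dividends) I = 5.85·e^(−0.0278·4/12) + 1.32·e^(−0.0278·6/12) = 7.0978
Fair forward F* = (S − I)·e^(rT) = (313.65 − 7.0978)·e^0.027800 = 306.5522 × 1.028190 = 315.1939
Market $304.06 < fair 315.1939: forward underpriced → reverse cash-and-carry (short the stock, invest proceeds at r, pay the dividends, go long the forward).
Profit at T = |F_mkt − F*| = |304.06 − 315.1939| = $11.13 per share

$11.13 per share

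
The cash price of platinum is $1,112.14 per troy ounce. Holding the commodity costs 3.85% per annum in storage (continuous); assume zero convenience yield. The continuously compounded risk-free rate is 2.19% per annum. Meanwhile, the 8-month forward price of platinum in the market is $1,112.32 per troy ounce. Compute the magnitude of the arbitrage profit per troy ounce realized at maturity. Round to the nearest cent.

$45.52 per troy ounce

Fair forward: F* = S·e^(carry·T), with carry = (r + u) = 0.0219 + 0.0385 = 0.0604
F* = 1112.14 · e^(0.0604 × 8/12) = 1112.14 · e^0.04026667 = 1112.14 × 1.04108836 = $1157.8360
Market $1112.32 < fair $1157.8360: forward underpriced → reverse cash-and-carry (short spot, go long the forward).
At maturity, profit = |F_mkt − F*| = |1112.32 − 1157.8360| = $45.52 per troy ounce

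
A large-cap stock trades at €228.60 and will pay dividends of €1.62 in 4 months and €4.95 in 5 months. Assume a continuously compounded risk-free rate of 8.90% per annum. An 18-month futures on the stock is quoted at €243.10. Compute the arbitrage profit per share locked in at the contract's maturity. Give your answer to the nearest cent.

€10.90 per share

PV(dividends) I = 1.62·e^(−0.0890·4/12) + 4.95·e^(−0.0890·5/12) = 6.3424
Fair futures F* = (S − I)·e^(rT) = (228.60 − 6.3424)·e^0.133500 = 222.2576 × 1.142821 = 254.0007
Market €243.10 < fair 254.0007: forward underpriced → reverse cash-and-carry (short the stock, invest proceeds at r, pay the dividends, go long the forward).
Profit at T = |F_mkt − F*| = |243.10 − 254.0007| = €10.90 per share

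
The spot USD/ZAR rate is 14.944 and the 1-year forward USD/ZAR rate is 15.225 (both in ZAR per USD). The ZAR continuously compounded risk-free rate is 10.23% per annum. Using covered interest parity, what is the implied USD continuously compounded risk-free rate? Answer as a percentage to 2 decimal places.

8.37%

F = S·e^((r_ZAR − r_USD)T) ⇒ r_USD = r_ZAR − ln(F/S)/T
ln(15.225/14.944) = 0.018629; /(1) = 0.018629
r_USD = 0.1023 − 0.018629 = 0.083671
r_USD = 8.37%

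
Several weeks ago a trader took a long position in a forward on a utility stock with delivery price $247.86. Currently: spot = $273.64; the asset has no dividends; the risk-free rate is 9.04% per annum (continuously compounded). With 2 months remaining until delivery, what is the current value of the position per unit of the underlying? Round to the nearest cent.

$29.49

Current fair forward for the remaining 2 months: F = S·e^(r·T), r = 0.0904
F = 273.64 · e^(0.0904 × 2/12) = 273.64 × 1.015181 = 277.7941
Value of long forward = (F − K)·e^(−rT) = (277.7941 − 247.86) · e^(−0.0904·2/12)
= 29.9341 × 0.985046 = 29.49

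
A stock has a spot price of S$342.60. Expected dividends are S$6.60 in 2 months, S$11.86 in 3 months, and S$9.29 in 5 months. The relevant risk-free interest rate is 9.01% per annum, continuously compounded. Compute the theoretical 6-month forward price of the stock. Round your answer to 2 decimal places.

PV(dividends) I = 6.60·e^(−0.0901·2/12) + 11.86·e^(−0.0901·3/12) + 9.29·e^(−0.0901·5/12)
I = 6.5016 + 11.5958 + 8.9477 = 27.0451
F = (S − I)·e^(rT) = (342.60 − 27.0451) · e^(0.0901·6/12)
= 315.5549 · e^0.045050 = 315.5549 × 1.046080 = S$330.10

S$330.10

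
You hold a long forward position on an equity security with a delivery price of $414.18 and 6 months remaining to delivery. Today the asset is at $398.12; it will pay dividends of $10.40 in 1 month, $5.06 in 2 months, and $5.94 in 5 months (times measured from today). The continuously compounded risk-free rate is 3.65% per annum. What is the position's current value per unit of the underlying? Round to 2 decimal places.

PV(remaining dividends) I = 10.40·e^(−0.0365·1/12) + 5.06·e^(−0.0365·2/12) + 5.94·e^(−0.0365·5/12) = 21.2481
Current forward F = (S − I)·e^(rT) = (398.12 − 21.2481)·e^(0.0365·6/12) = 376.8719 × 1.018418 = 383.8131
Value (long) = (F − K)·e^(−rT) = (383.8131 − 414.18) × 0.981916 = -29.8177
Value = -$29.82

-$29.82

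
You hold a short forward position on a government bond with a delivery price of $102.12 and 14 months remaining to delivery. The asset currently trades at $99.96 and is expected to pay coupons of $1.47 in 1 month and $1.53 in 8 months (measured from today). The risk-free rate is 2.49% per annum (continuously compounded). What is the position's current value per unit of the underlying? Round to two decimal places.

$2.21

PV(remaining coupons) I = 1.47·e^(−0.0249·1/12) + 1.53·e^(−0.0249·8/12) = 2.9718
Current forward F = (S − I)·e^(rT) = (99.96 − 2.9718)·e^(0.0249·14/12) = 96.9882 × 1.029476 = 99.8470
Value (long) = (F − K)·e^(−rT) = (99.8470 − 102.12) × 0.971368 = -2.2079
Short position value = −(long value) = $2.21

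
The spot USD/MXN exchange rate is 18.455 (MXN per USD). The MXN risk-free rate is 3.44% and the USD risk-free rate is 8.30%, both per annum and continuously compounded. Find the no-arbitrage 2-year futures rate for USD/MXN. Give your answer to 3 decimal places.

F = S·e^((r_MXN − r_USD)T) = 18.455 · e^((0.0344 − 0.0830) × 2)
= 18.455 · e^-0.097200 = 18.455 × 0.907375
F = 16.746 MXN per USD

16.746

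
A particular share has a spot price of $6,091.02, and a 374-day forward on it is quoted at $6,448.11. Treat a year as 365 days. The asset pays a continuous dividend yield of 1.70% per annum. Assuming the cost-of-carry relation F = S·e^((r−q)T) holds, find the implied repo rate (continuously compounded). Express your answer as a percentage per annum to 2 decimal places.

7.26%

From F = S·e^((r−q)T): (r − q) = ln(F/S)/T
ln(6448.11/6091.02) = ln(1.058626) = 0.056972
(r − q) = 0.056972 / (374/365) = 0.055601
r = ln(F/S)/T + q = 0.055601 + 0.0170 = 0.072601
r = 7.26%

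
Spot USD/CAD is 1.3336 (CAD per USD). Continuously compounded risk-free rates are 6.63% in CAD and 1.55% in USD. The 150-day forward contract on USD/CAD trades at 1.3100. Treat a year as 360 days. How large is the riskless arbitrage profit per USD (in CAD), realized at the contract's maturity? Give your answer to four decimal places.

0.0521 per USD (in CAD)

Fair forward: F* = S·e^(carry·T), with carry = (r_CAD − r_USD) = 0.0663 − 0.0155 = 0.0508
F* = 1.3336 · e^(0.0508 × 150/360) = 1.3336 · e^0.021167 = 1.3336 × 1.021393 = 1.3621
Market 1.3100 < fair 1.3621: forward underpriced → reverse cash-and-carry (short spot, go long the forward).
At maturity, profit = |F_mkt − F*| = |1.3100 − 1.3621| = 0.0521 per USD (in CAD)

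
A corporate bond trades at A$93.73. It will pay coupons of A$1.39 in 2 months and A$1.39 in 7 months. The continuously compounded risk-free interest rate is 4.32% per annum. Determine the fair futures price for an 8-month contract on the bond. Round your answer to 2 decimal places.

A$93.65

PV(coupons) I = 1.39·e^(−0.0432·2/12) + 1.39·e^(−0.0432·7/12)
I = 1.3800 + 1.3554 = 2.7354
F = (S − I)·e^(rT) = (93.73 − 2.7354) · e^(0.0432·8/12)
= 90.9946 · e^0.028800 = 90.9946 × 1.029219 = A$93.65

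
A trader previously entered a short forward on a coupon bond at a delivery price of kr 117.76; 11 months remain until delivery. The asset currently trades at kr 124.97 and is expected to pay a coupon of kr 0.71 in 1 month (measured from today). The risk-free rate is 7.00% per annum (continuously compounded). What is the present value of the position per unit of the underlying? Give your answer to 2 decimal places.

-kr 13.82

PV(remaining coupons) I = 0.71·e^(−0.0700·1/12) = 0.7059
Current forward F = (S − I)·e^(rT) = (124.97 − 0.7059)·e^(0.0700·11/12) = 124.2641 × 1.066270 = 132.4991
Value (long) = (F − K)·e^(−rT) = (132.4991 − 117.76) × 0.937849 = 13.8231
Short position value = −(long value) = -kr 13.82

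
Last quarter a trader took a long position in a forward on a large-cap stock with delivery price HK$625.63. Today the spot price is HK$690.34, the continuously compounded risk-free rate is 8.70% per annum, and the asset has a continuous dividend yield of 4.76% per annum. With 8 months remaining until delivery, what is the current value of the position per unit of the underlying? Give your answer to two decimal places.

HK$78.40

Current fair forward for the remaining 8 months: F = S·e^((r − q)·T), (r − q) = 0.0870 − 0.0476 = 0.0394
F = 690.34 · e^(0.0394 × 8/12) = 690.34 × 1.026615 = 708.7134
Value of long forward = (F − K)·e^(−rT) = (708.7134 − 625.63) · e^(−0.0870·8/12)
= 83.0834 × 0.943650 = 78.40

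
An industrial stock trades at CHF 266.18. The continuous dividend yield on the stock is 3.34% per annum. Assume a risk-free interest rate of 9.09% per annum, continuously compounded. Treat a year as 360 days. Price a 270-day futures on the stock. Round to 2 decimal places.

F = S·e^((r − q)T) = 266.18 · e^((0.0909 − 0.0334) × 270/360)
= 266.18 · e^0.043125 = 266.18 × 1.044068
F = CHF 277.91

CHF 277.91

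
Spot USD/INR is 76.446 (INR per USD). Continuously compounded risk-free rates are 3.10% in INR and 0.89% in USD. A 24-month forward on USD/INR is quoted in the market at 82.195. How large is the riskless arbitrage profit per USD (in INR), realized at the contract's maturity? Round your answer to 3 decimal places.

Fair forward: F* = S·e^(carry·T), with carry = (r_INR − r_USD) = 0.0310 − 0.0089 = 0.0221
F* = 76.446 · e^(0.0221 × 24/12) = 76.446 · e^0.044200 = 76.446 × 1.045191 = 79.9007
Market 82.195 > fair 79.9007: forward overpriced → cash-and-carry (buy spot, short the forward).
At maturity, profit = |F_mkt − F*| = |82.195 − 79.9007| = 2.294 per USD (in INR)

2.294 per USD (in INR)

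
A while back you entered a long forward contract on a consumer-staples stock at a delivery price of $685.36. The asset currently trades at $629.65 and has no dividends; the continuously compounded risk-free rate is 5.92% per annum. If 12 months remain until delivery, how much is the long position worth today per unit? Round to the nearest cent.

-$16.31

Current fair forward for the remaining 12 months: F = S·e^(r·T), r = 0.0592
F = 629.65 · e^(0.0592 × 12/12) = 629.65 × 1.060987 = 668.0505
Value of long forward = (F − K)·e^(−rT) = (668.0505 − 685.36) · e^(−0.0592·12/12)
= -17.3095 × 0.942518 = -16.31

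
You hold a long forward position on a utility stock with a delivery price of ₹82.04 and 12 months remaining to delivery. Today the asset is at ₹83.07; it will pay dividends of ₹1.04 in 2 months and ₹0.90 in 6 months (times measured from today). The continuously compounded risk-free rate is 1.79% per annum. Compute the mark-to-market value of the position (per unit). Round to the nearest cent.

PV(remaining dividends) I = 1.04·e^(−0.0179·2/12) + 0.90·e^(−0.0179·6/12) = 1.9289
Current forward F = (S − I)·e^(rT) = (83.07 − 1.9289)·e^(0.0179·12/12) = 81.1411 × 1.018061 = 82.6066
Value (long) = (F − K)·e^(−rT) = (82.6066 − 82.04) × 0.982259 = 0.5565
Value = ₹0.56

₹0.56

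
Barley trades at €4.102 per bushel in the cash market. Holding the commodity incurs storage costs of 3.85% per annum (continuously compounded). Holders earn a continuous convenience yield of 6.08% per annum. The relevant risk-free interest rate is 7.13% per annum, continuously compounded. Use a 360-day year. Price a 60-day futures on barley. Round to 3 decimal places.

Net carry = r + u − y = 0.0713 + 0.0385 − 0.0608 = 0.0490
F = S·e^((r+u−y)T) = 4.102 · e^(0.0490 × 60/360) = 4.102 · e^0.008167
= 4.102 × 1.008200 = €4.136 per bushel

€4.136 per bushel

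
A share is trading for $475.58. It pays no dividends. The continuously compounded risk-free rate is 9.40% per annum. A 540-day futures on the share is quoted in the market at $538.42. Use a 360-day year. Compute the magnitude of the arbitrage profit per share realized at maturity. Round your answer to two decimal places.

Fair futures: F* = S·e^(carry·T), with carry = r = 0.0940
F* = 475.58 · e^(0.0940 × 540/360) = 475.58 · e^0.141000 = 475.58 × 1.151425 = $547.5947
Market $538.42 < fair $547.5947: forward underpriced → reverse cash-and-carry (short spot, go long the forward).
At maturity, profit = |F_mkt − F*| = |538.42 − 547.5947| = $9.17 per share

$9.17 per share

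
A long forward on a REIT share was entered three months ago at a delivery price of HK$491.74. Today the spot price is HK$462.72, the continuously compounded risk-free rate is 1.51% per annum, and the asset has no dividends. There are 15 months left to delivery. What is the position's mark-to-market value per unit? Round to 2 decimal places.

Current fair forward for the remaining 15 months: F = S·e^(r·T), r = 0.0151
F = 462.72 · e^(0.0151 × 15/12) = 462.72 × 1.019054 = 471.5367
Value of long forward = (F − K)·e^(−rT) = (471.5367 − 491.74) · e^(−0.0151·15/12)
= -20.2033 × 0.981302 = -19.83

-HK$19.83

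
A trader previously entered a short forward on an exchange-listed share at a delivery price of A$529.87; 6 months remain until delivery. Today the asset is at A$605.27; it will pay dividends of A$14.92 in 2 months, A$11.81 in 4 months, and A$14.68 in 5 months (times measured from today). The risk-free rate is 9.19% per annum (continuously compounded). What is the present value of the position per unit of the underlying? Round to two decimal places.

-A$58.92

PV(remaining dividends) I = 14.92·e^(−0.0919·2/12) + 11.81·e^(−0.0919·4/12) + 14.68·e^(−0.0919·5/12) = 40.2754
Current forward F = (S − I)·e^(rT) = (605.27 − 40.2754)·e^(0.0919·6/12) = 564.9946 × 1.047022 = 591.5618
Value (long) = (F − K)·e^(−rT) = (591.5618 − 529.87) × 0.955090 = 58.9212
Short position value = −(long value) = -A$58.92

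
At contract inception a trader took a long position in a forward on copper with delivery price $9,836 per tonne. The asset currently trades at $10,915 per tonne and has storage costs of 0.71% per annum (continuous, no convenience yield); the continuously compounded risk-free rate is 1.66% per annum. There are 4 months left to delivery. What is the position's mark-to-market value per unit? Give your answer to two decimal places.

Current fair forward for the remaining 4 months: F = S·e^((r + u)·T), (r + u) = 0.0166 + 0.0071 = 0.0237
F = 10915 · e^(0.0237 × 4/12) = 10915 × 1.00793129 = 11001.5700
Value of long forward = (F − K)·e^(−rT) = (11001.5700 − 9836) · e^(−0.0166·4/12)
= 1165.5700 × 0.99448195 = 1159.14

$1159.14 per tonne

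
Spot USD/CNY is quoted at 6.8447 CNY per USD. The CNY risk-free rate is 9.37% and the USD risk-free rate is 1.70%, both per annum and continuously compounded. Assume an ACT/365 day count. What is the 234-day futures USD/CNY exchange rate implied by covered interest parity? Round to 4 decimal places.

7.1897

F = S·e^((r_CNY − r_USD)T) = 6.8447 · e^((0.0937 − 0.0170) × 234/365)
= 6.8447 · e^0.049172 = 6.8447 × 1.050401
F = 7.1897 CNY per USD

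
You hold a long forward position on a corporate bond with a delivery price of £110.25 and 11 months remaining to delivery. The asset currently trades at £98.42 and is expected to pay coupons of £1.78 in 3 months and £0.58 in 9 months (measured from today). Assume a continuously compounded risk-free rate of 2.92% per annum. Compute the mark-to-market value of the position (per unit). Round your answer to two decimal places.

-£11.25

PV(remaining coupons) I = 1.78·e^(−0.0292·3/12) + 0.58·e^(−0.0292·9/12) = 2.3345
Current forward F = (S − I)·e^(rT) = (98.42 − 2.3345)·e^(0.0292·11/12) = 96.0855 × 1.027128 = 98.6921
Value (long) = (F − K)·e^(−rT) = (98.6921 − 110.25) × 0.973588 = -11.2526
Value = -£11.25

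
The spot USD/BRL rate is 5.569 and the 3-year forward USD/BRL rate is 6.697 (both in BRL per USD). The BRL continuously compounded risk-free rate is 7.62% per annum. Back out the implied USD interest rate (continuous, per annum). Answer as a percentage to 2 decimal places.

1.47%

F = S·e^((r_BRL − r_USD)T) ⇒ r_USD = r_BRL − ln(F/S)/T
ln(6.697/5.569) = 0.184444; /(3) = 0.061481
r_USD = 0.0762 − 0.061481 = 0.014719
r_USD = 1.47%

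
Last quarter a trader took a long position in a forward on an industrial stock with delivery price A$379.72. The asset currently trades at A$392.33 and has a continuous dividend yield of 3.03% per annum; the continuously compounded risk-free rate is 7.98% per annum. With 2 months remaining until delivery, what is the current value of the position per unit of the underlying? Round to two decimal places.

A$15.65

Current fair forward for the remaining 2 months: F = S·e^((r − q)·T), (r − q) = 0.0798 − 0.0303 = 0.0495
F = 392.33 · e^(0.0495 × 2/12) = 392.33 × 1.008284 = 395.5801
Value of long forward = (F − K)·e^(−rT) = (395.5801 − 379.72) · e^(−0.0798·2/12)
= 15.8601 × 0.986788 = 15.65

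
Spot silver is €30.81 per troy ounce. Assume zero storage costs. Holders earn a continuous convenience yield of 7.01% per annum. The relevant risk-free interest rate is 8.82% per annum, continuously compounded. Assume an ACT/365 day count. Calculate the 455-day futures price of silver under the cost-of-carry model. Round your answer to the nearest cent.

Net carry = r + u − y = 0.0882 + 0.0000 − 0.0701 = 0.0181
F = S·e^((r+u−y)T) = 30.81 · e^(0.0181 × 455/365) = 30.81 · e^0.022563
= 30.81 × 1.022819 = €31.51 per troy ounce

€31.51 per troy ounce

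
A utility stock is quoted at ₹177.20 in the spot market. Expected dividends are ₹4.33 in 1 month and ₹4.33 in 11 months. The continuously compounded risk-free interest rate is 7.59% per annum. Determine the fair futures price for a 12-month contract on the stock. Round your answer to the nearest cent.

₹182.17

PV(dividends) I = 4.33·e^(−0.0759·1/12) + 4.33·e^(−0.0759·11/12)
I = 4.3027 + 4.0390 = 8.3417
F = (S − I)·e^(rT) = (177.20 − 8.3417) · e^(0.0759·12/12)
= 168.8583 · e^0.075900 = 168.8583 × 1.078855 = ₹182.17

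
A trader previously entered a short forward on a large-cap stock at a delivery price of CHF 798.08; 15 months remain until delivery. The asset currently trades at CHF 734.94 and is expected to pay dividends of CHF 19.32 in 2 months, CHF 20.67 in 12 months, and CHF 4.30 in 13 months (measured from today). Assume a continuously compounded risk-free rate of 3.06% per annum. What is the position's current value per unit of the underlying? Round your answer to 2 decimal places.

PV(remaining dividends) I = 19.32·e^(−0.0306·2/12) + 20.67·e^(−0.0306·12/12) + 4.30·e^(−0.0306·13/12) = 43.4286
Current forward F = (S − I)·e^(rT) = (734.94 − 43.4286)·e^(0.0306·15/12) = 691.5114 × 1.038991 = 718.4741
Value (long) = (F − K)·e^(−rT) = (718.4741 − 798.08) × 0.962472 = -76.6184
Short position value = −(long value) = CHF 76.62

CHF 76.62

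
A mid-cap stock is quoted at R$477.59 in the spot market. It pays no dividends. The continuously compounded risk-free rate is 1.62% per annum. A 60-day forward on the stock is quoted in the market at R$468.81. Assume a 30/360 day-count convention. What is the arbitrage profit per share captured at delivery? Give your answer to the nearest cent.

Fair forward: F* = S·e^(carry·T), with carry = r = 0.0162
F* = 477.59 · e^(0.0162 × 60/360) = 477.59 · e^0.002700 = 477.59 × 1.002704 = R$478.8814
Market R$468.81 < fair R$478.8814: forward underpriced → reverse cash-and-carry (short spot, go long the forward).
At maturity, profit = |F_mkt − F*| = |468.81 − 478.8814| = R$10.07 per share

R$10.07 per share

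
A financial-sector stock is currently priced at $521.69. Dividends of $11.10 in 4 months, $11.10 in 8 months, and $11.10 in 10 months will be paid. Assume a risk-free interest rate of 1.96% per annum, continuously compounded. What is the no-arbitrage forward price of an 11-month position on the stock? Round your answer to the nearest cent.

$497.65

PV(dividends) I = 11.10·e^(−0.0196·4/12) + 11.10·e^(−0.0196·8/12) + 11.10·e^(−0.0196·10/12)
I = 11.0277 + 10.9559 + 10.9202 = 32.9038
F = (S − I)·e^(rT) = (521.69 − 32.9038) · e^(0.0196·11/12)
= 488.7862 · e^0.017967 = 488.7862 × 1.018129 = $497.65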